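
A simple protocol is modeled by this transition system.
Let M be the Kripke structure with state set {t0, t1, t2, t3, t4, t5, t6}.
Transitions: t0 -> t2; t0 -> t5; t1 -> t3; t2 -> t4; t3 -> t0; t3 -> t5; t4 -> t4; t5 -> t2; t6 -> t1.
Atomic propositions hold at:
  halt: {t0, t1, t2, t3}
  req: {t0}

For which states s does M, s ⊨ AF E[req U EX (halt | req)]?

{t0, t1, t3, t5, t6}

Sat(halt | req) = {t0, t1, t2, t3}
Sat(EX (halt | req)) = {s : some successor in {t0, t1, t2, t3}} = {t0, t1, t3, t5, t6}
E[req U EX (halt | req)]: least fixpoint, start Z0 = Sat(EX (halt | req)) = {t0, t1, t3, t5, t6}, add states in Sat(req) with some successor in Z. Already a fixed point.
Sat(E[req U EX (halt | req)]) = {t0, t1, t3, t5, t6}
AF E[req U EX (halt | req)]: least fixpoint, start Z0 = {t0, t1, t3, t5, t6}, add states with every successor in Z. Already a fixed point.
Sat(AF E[req U EX (halt | req)]) = {t0, t1, t3, t5, t6}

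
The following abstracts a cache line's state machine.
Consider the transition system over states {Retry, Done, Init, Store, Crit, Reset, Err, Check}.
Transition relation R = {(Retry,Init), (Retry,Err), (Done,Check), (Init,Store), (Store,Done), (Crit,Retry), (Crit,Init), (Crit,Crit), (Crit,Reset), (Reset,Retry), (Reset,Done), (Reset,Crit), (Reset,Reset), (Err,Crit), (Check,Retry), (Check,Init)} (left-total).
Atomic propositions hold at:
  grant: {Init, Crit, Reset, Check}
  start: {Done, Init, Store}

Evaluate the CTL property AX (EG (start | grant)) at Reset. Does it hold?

Sat(start | grant) = {Done, Init, Store, Crit, Reset, Check}
EG (start | grant): greatest fixpoint, start Z0 = {Done, Init, Store, Crit, Reset, Check}, keep only states in Sat with some successor in Z. Already a fixed point.
Sat(EG (start | grant)) = {Done, Init, Store, Crit, Reset, Check}
Sat(AX (EG (start | grant))) = {s : every successor in {Done, Init, Store, Crit, Reset, Check}} = {Done, Init, Store, Err}
Reset ∉ Sat(AX (EG (start | grant))) = {Done, Init, Store, Err}, so the formula does not hold at Reset.

No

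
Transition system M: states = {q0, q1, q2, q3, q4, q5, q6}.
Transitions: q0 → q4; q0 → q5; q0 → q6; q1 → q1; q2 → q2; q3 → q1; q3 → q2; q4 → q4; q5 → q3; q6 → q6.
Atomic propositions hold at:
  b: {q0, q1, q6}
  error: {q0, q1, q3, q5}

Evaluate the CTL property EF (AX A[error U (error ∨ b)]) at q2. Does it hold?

No

Sat(error ∨ b) = {q0, q1, q3, q5, q6}
A[error U (error ∨ b)]: least fixpoint, start Z0 = Sat((error ∨ b)) = {q0, q1, q3, q5, q6}, add states in Sat(error) with every successor in Z. Already a fixed point.
Sat(A[error U (error ∨ b)]) = {q0, q1, q3, q5, q6}
Sat(AX A[error U (error ∨ b)]) = {s : every successor in {q0, q1, q3, q5, q6}} = {q1, q5, q6}
EF (AX A[error U (error ∨ b)]): least fixpoint, start Z0 = {q1, q5, q6}, add states with some successor in Z. Z1 = {q0, q1, q3, q5, q6}; fixed.
Sat(EF (AX A[error U (error ∨ b)])) = {q0, q1, q3, q5, q6}
q2 ∉ Sat(EF (AX A[error U (error ∨ b)])) = {q0, q1, q3, q5, q6}, so the formula does not hold at q2.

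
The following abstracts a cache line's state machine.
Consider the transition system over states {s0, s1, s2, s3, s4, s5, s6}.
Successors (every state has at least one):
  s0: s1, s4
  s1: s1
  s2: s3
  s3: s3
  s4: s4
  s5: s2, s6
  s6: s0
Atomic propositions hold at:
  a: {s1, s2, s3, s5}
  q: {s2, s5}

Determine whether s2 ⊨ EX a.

Yes

Sat(EX a) = {s : some successor in {s1, s2, s3, s5}} = {s0, s1, s2, s3, s5}
s2 ∈ Sat(EX a) = {s0, s1, s2, s3, s5}, so the formula holds at s2.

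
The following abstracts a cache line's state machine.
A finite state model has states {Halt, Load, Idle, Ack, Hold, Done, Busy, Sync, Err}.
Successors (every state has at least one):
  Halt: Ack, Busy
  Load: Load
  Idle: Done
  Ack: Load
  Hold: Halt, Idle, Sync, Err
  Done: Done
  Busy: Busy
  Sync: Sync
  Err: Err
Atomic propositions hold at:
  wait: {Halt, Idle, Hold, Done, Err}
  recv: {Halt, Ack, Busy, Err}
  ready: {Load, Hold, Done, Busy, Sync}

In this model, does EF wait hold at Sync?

EF wait: least fixpoint, start Z0 = {Halt, Idle, Hold, Done, Err}, add states with some successor in Z. Already a fixed point.
Sat(EF wait) = {Halt, Idle, Hold, Done, Err}
Sync ∉ Sat(EF wait) = {Halt, Idle, Hold, Done, Err}, so the formula does not hold at Sync.

No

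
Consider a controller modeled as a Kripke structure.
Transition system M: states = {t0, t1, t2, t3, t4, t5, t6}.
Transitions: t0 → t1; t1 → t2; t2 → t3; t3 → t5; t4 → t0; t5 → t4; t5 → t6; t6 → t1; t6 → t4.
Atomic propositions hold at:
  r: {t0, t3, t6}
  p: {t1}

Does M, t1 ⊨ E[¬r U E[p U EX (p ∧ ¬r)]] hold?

No

Sat(¬r) = {t1, t2, t4, t5}
Sat(p ∧ ¬r) = {t1}
Sat(EX (p ∧ ¬r)) = {s : some successor in {t1}} = {t0, t6}
E[p U EX (p ∧ ¬r)]: least fixpoint, start Z0 = Sat(EX (p ∧ ¬r)) = {t0, t6}, add states in Sat(p) with some successor in Z. Already a fixed point.
Sat(E[p U EX (p ∧ ¬r)]) = {t0, t6}
E[¬r U E[p U EX (p ∧ ¬r)]]: least fixpoint, start Z0 = Sat(E[p U EX (p ∧ ¬r)]) = {t0, t6}, add states in Sat(¬r) with some successor in Z. Z1 = {t0, t4, t5, t6}; fixed.
Sat(E[¬r U E[p U EX (p ∧ ¬r)]]) = {t0, t4, t5, t6}
t1 ∉ Sat(E[¬r U E[p U EX (p ∧ ¬r)]]) = {t0, t4, t5, t6}, so the formula does not hold at t1.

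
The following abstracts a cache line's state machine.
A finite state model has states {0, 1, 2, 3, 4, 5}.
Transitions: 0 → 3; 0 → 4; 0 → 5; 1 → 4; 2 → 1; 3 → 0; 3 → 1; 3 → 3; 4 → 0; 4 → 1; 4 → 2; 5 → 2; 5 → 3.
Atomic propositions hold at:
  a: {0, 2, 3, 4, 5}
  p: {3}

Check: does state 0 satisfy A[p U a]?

A[p U a]: least fixpoint, start Z0 = Sat(a) = {0, 2, 3, 4, 5}, add states in Sat(p) with every successor in Z. Already a fixed point.
Sat(A[p U a]) = {0, 2, 3, 4, 5}
0 ∈ Sat(A[p U a]) = {0, 2, 3, 4, 5}, so the formula holds at 0.

Yes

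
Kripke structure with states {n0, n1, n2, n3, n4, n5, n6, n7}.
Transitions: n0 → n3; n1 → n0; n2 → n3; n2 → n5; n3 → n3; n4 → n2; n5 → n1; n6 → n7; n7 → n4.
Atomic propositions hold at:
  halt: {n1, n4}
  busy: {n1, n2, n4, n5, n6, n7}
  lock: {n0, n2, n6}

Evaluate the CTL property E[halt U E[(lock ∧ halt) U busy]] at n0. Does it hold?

No

Sat(lock ∧ halt) = ∅
E[(lock ∧ halt) U busy]: least fixpoint, start Z0 = Sat(busy) = {n1, n2, n4, n5, n6, n7}, add states in Sat(lock ∧ halt) with some successor in Z. Already a fixed point.
Sat(E[(lock ∧ halt) U busy]) = {n1, n2, n4, n5, n6, n7}
E[halt U E[(lock ∧ halt) U busy]]: least fixpoint, start Z0 = Sat(E[(lock ∧ halt) U busy]) = {n1, n2, n4, n5, n6, n7}, add states in Sat(halt) with some successor in Z. Already a fixed point.
Sat(E[halt U E[(lock ∧ halt) U busy]]) = {n1, n2, n4, n5, n6, n7}
n0 ∉ Sat(E[halt U E[(lock ∧ halt) U busy]]) = {n1, n2, n4, n5, n6, n7}, so the formula does not hold at n0.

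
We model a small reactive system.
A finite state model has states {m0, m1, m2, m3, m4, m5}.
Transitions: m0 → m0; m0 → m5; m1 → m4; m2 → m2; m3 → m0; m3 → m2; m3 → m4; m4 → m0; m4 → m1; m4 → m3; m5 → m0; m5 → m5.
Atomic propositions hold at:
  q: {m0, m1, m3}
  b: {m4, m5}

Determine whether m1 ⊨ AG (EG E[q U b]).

No

E[q U b]: least fixpoint, start Z0 = Sat(b) = {m4, m5}, add states in Sat(q) with some successor in Z. Z1 = {m0, m1, m3, m4, m5}; fixed.
Sat(E[q U b]) = {m0, m1, m3, m4, m5}
EG E[q U b]: greatest fixpoint, start Z0 = {m0, m1, m3, m4, m5}, keep only states in Sat with some successor in Z. Already a fixed point.
Sat(EG E[q U b]) = {m0, m1, m3, m4, m5}
AG (EG E[q U b]): greatest fixpoint, start Z0 = {m0, m1, m3, m4, m5}, keep only states in Sat with every successor in Z. Z1 = {m0, m1, m4, m5}; Z2 = {m0, m1, m5}; Z3 = {m0, m5}; fixed.
Sat(AG (EG E[q U b])) = {m0, m5}
m1 ∉ Sat(AG (EG E[q U b])) = {m0, m5}, so the formula does not hold at m1.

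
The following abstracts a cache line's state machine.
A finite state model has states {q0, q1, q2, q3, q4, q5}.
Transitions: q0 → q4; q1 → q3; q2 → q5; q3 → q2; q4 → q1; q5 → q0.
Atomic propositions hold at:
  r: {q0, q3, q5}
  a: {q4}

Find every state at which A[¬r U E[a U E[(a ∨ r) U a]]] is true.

{q0, q2, q4, q5}

Sat(¬r) = {q1, q2, q4}
Sat(a ∨ r) = {q0, q3, q4, q5}
E[(a ∨ r) U a]: least fixpoint, start Z0 = Sat(a) = {q4}, add states in Sat(a ∨ r) with some successor in Z. Z1 = {q0, q4}; Z2 = {q0, q4, q5}; fixed.
Sat(E[(a ∨ r) U a]) = {q0, q4, q5}
E[a U E[(a ∨ r) U a]]: least fixpoint, start Z0 = Sat(E[(a ∨ r) U a]) = {q0, q4, q5}, add states in Sat(a) with some successor in Z. Already a fixed point.
Sat(E[a U E[(a ∨ r) U a]]) = {q0, q4, q5}
A[¬r U E[a U E[(a ∨ r) U a]]]: least fixpoint, start Z0 = Sat(E[a U E[(a ∨ r) U a]]) = {q0, q4, q5}, add states in Sat(¬r) with every successor in Z. Z1 = {q0, q2, q4, q5}; fixed.
Sat(A[¬r U E[a U E[(a ∨ r) U a]]]) = {q0, q2, q4, q5}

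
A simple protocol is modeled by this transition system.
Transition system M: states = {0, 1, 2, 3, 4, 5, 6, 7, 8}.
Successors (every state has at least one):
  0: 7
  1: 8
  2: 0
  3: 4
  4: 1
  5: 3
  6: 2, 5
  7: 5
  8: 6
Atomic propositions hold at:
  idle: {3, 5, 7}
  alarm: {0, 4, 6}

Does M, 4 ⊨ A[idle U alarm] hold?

A[idle U alarm]: least fixpoint, start Z0 = Sat(alarm) = {0, 4, 6}, add states in Sat(idle) with every successor in Z. Z1 = {0, 3, 4, 6}; Z2 = {0, 3, 4, 5, 6}; Z3 = {0, 3, 4, 5, 6, 7}; fixed.
Sat(A[idle U alarm]) = {0, 3, 4, 5, 6, 7}
4 ∈ Sat(A[idle U alarm]) = {0, 3, 4, 5, 6, 7}, so the formula holds at 4.

Yes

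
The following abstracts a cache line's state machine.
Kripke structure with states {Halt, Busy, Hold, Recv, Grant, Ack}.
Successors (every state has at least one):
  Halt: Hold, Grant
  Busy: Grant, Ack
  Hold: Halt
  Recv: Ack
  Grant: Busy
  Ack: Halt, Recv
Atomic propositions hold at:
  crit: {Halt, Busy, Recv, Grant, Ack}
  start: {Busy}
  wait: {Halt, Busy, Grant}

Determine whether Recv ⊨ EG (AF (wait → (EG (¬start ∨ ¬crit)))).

Yes

Sat(¬start) = {Halt, Hold, Recv, Grant, Ack}
Sat(¬crit) = {Hold}
Sat(¬start ∨ ¬crit) = {Halt, Hold, Recv, Grant, Ack}
EG (¬start ∨ ¬crit): greatest fixpoint, start Z0 = {Halt, Hold, Recv, Grant, Ack}, keep only states in Sat with some successor in Z. Z1 = {Halt, Hold, Recv, Ack}; fixed.
Sat(EG (¬start ∨ ¬crit)) = {Halt, Hold, Recv, Ack}
Sat(wait → (EG (¬start ∨ ¬crit))) = {Halt, Hold, Recv, Ack}
AF (wait → (EG (¬start ∨ ¬crit))): least fixpoint, start Z0 = {Halt, Hold, Recv, Ack}, add states with every successor in Z. Already a fixed point.
Sat(AF (wait → (EG (¬start ∨ ¬crit)))) = {Halt, Hold, Recv, Ack}
EG (AF (wait → (EG (¬start ∨ ¬crit)))): greatest fixpoint, start Z0 = {Halt, Hold, Recv, Ack}, keep only states in Sat with some successor in Z. Already a fixed point.
Sat(EG (AF (wait → (EG (¬start ∨ ¬crit))))) = {Halt, Hold, Recv, Ack}
Recv ∈ Sat(EG (AF (wait → (EG (¬start ∨ ¬crit))))) = {Halt, Hold, Recv, Ack}, so the formula holds at Recv.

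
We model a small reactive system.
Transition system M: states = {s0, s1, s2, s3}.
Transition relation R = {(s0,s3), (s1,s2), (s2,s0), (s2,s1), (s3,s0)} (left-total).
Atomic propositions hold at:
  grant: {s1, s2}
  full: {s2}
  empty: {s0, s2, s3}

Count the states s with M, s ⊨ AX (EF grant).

EF grant: least fixpoint, start Z0 = {s1, s2}, add states with some successor in Z. Already a fixed point.
Sat(EF grant) = {s1, s2}
Sat(AX (EF grant)) = {s : every successor in {s1, s2}} = {s1}
|Sat(AX (EF grant))| = |{s1}| = 1.

1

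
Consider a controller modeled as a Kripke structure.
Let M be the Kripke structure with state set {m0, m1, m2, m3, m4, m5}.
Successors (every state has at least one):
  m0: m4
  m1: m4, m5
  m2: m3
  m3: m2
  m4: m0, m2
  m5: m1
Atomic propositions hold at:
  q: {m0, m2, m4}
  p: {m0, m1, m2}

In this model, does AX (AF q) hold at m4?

AF q: least fixpoint, start Z0 = {m0, m2, m4}, add states with every successor in Z. Z1 = {m0, m2, m3, m4}; fixed.
Sat(AF q) = {m0, m2, m3, m4}
Sat(AX (AF q)) = {s : every successor in {m0, m2, m3, m4}} = {m0, m2, m3, m4}
m4 ∈ Sat(AX (AF q)) = {m0, m2, m3, m4}, so the formula holds at m4.

Yes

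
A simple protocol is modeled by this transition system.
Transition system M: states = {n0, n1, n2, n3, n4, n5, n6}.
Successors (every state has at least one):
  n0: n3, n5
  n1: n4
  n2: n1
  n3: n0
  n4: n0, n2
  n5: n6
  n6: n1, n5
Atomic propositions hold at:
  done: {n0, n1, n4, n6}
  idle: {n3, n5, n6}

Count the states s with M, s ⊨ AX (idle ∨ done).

Sat(idle ∨ done) = {n0, n1, n3, n4, n5, n6}
Sat(AX (idle ∨ done)) = {s : every successor in {n0, n1, n3, n4, n5, n6}} = {n0, n1, n2, n3, n5, n6}
|Sat(AX (idle ∨ done))| = |{n0, n1, n2, n3, n5, n6}| = 6.

6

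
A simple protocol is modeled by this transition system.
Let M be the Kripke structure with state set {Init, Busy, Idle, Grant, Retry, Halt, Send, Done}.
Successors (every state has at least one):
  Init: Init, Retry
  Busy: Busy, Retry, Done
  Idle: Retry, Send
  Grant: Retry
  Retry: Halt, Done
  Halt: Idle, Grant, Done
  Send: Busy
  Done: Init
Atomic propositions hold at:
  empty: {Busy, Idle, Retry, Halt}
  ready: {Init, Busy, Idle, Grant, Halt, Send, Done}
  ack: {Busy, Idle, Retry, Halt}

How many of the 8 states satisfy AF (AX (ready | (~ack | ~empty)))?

Sat(~ack) = {Init, Grant, Send, Done}
Sat(~empty) = {Init, Grant, Send, Done}
Sat(~ack | ~empty) = {Init, Grant, Send, Done}
Sat(ready | (~ack | ~empty)) = {Init, Busy, Idle, Grant, Halt, Send, Done}
Sat(AX (ready | (~ack | ~empty))) = {s : every successor in {Init, Busy, Idle, Grant, Halt, Send, Done}} = {Retry, Halt, Send, Done}
AF (AX (ready | (~ack | ~empty))): least fixpoint, start Z0 = {Retry, Halt, Send, Done}, add states with every successor in Z. Z1 = {Idle, Grant, Retry, Halt, Send, Done}; fixed.
Sat(AF (AX (ready | (~ack | ~empty)))) = {Idle, Grant, Retry, Halt, Send, Done}
|Sat(AF (AX (ready | (~ack | ~empty))))| = |{Idle, Grant, Retry, Halt, Send, Done}| = 6.

6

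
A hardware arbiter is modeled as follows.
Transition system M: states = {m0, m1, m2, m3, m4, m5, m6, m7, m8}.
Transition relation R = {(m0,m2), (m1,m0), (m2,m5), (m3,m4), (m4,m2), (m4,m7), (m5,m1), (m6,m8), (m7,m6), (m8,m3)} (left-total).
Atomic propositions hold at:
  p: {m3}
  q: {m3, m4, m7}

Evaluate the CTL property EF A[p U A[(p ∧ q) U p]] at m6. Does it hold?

Sat(p ∧ q) = {m3}
A[(p ∧ q) U p]: least fixpoint, start Z0 = Sat(p) = {m3}, add states in Sat(p ∧ q) with every successor in Z. Already a fixed point.
Sat(A[(p ∧ q) U p]) = {m3}
A[p U A[(p ∧ q) U p]]: least fixpoint, start Z0 = Sat(A[(p ∧ q) U p]) = {m3}, add states in Sat(p) with every successor in Z. Already a fixed point.
Sat(A[p U A[(p ∧ q) U p]]) = {m3}
EF A[p U A[(p ∧ q) U p]]: least fixpoint, start Z0 = {m3}, add states with some successor in Z. Z1 = {m3, m8}; Z2 = {m3, m6, m8}; Z3 = {m3, m6, m7, m8}; Z4 = {m3, m4, m6, m7, m8}; fixed.
Sat(EF A[p U A[(p ∧ q) U p]]) = {m3, m4, m6, m7, m8}
m6 ∈ Sat(EF A[p U A[(p ∧ q) U p]]) = {m3, m4, m6, m7, m8}, so the formula holds at m6.

Yes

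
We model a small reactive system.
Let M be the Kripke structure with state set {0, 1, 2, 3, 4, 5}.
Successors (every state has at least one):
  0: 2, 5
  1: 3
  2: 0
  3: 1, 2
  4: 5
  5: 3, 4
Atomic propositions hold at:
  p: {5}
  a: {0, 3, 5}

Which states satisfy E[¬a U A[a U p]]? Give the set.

Sat(¬a) = {1, 2, 4}
A[a U p]: least fixpoint, start Z0 = Sat(p) = {5}, add states in Sat(a) with every successor in Z. Already a fixed point.
Sat(A[a U p]) = {5}
E[¬a U A[a U p]]: least fixpoint, start Z0 = Sat(A[a U p]) = {5}, add states in Sat(¬a) with some successor in Z. Z1 = {4, 5}; fixed.
Sat(E[¬a U A[a U p]]) = {4, 5}

{4, 5}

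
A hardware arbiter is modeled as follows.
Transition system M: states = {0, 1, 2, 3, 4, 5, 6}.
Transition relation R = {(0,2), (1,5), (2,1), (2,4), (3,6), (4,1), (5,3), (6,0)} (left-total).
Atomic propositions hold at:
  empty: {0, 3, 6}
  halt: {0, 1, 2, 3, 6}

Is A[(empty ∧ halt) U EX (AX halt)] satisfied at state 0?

Yes

Sat(empty ∧ halt) = {0, 3, 6}
Sat(AX halt) = {s : every successor in {0, 1, 2, 3, 6}} = {0, 3, 4, 5, 6}
Sat(EX (AX halt)) = {s : some successor in {0, 3, 4, 5, 6}} = {1, 2, 3, 5, 6}
A[(empty ∧ halt) U EX (AX halt)]: least fixpoint, start Z0 = Sat(EX (AX halt)) = {1, 2, 3, 5, 6}, add states in Sat(empty ∧ halt) with every successor in Z. Z1 = {0, 1, 2, 3, 5, 6}; fixed.
Sat(A[(empty ∧ halt) U EX (AX halt)]) = {0, 1, 2, 3, 5, 6}
0 ∈ Sat(A[(empty ∧ halt) U EX (AX halt)]) = {0, 1, 2, 3, 5, 6}, so the formula holds at 0.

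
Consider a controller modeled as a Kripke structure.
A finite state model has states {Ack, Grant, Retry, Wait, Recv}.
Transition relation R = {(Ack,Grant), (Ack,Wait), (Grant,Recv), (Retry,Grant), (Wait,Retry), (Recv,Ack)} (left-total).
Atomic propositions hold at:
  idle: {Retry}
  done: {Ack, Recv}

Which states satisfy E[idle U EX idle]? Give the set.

Sat(EX idle) = {s : some successor in {Retry}} = {Wait}
E[idle U EX idle]: least fixpoint, start Z0 = Sat(EX idle) = {Wait}, add states in Sat(idle) with some successor in Z. Already a fixed point.
Sat(E[idle U EX idle]) = {Wait}

{Wait}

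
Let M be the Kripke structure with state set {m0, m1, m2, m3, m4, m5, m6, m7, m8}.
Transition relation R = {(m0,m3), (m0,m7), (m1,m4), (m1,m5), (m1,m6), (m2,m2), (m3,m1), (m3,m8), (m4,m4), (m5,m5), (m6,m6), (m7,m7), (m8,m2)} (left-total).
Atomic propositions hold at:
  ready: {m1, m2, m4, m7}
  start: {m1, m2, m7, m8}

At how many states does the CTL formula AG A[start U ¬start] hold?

Sat(¬start) = {m0, m3, m4, m5, m6}
A[start U ¬start]: least fixpoint, start Z0 = Sat(¬start) = {m0, m3, m4, m5, m6}, add states in Sat(start) with every successor in Z. Z1 = {m0, m1, m3, m4, m5, m6}; fixed.
Sat(A[start U ¬start]) = {m0, m1, m3, m4, m5, m6}
AG A[start U ¬start]: greatest fixpoint, start Z0 = {m0, m1, m3, m4, m5, m6}, keep only states in Sat with every successor in Z. Z1 = {m1, m4, m5, m6}; fixed.
Sat(AG A[start U ¬start]) = {m1, m4, m5, m6}
|Sat(AG A[start U ¬start])| = |{m1, m4, m5, m6}| = 4.

4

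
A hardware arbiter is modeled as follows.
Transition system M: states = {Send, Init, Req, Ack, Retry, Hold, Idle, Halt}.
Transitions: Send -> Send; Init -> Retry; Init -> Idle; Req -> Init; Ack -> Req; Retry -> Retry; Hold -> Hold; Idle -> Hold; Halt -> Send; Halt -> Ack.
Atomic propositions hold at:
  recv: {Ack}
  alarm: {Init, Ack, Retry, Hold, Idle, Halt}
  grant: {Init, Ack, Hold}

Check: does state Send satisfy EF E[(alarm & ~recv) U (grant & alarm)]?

No

Sat(~recv) = {Send, Init, Req, Retry, Hold, Idle, Halt}
Sat(alarm & ~recv) = {Init, Retry, Hold, Idle, Halt}
Sat(grant & alarm) = {Init, Ack, Hold}
E[(alarm & ~recv) U (grant & alarm)]: least fixpoint, start Z0 = Sat((grant & alarm)) = {Init, Ack, Hold}, add states in Sat(alarm & ~recv) with some successor in Z. Z1 = {Init, Ack, Hold, Idle, Halt}; fixed.
Sat(E[(alarm & ~recv) U (grant & alarm)]) = {Init, Ack, Hold, Idle, Halt}
EF E[(alarm & ~recv) U (grant & alarm)]: least fixpoint, start Z0 = {Init, Ack, Hold, Idle, Halt}, add states with some successor in Z. Z1 = {Init, Req, Ack, Hold, Idle, Halt}; fixed.
Sat(EF E[(alarm & ~recv) U (grant & alarm)]) = {Init, Req, Ack, Hold, Idle, Halt}
Send ∉ Sat(EF E[(alarm & ~recv) U (grant & alarm)]) = {Init, Req, Ack, Hold, Idle, Halt}, so the formula does not hold at Send.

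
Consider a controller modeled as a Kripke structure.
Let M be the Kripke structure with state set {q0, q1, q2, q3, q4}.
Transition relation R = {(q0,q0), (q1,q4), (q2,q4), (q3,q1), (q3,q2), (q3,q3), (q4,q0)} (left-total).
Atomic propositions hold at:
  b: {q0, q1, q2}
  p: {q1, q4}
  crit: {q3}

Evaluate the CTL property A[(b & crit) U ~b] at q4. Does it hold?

Yes

Sat(b & crit) = ∅
Sat(~b) = {q3, q4}
A[(b & crit) U ~b]: least fixpoint, start Z0 = Sat(~b) = {q3, q4}, add states in Sat(b & crit) with every successor in Z. Already a fixed point.
Sat(A[(b & crit) U ~b]) = {q3, q4}
q4 ∈ Sat(A[(b & crit) U ~b]) = {q3, q4}, so the formula holds at q4.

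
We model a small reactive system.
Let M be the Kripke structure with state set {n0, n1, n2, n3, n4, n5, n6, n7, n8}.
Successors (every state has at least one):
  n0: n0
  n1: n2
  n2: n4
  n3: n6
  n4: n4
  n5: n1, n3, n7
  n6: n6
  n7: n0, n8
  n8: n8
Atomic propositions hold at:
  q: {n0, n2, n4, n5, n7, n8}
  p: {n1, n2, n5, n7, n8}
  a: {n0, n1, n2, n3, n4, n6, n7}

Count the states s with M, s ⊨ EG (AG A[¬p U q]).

5

Sat(¬p) = {n0, n3, n4, n6}
A[¬p U q]: least fixpoint, start Z0 = Sat(q) = {n0, n2, n4, n5, n7, n8}, add states in Sat(¬p) with every successor in Z. Already a fixed point.
Sat(A[¬p U q]) = {n0, n2, n4, n5, n7, n8}
AG A[¬p U q]: greatest fixpoint, start Z0 = {n0, n2, n4, n5, n7, n8}, keep only states in Sat with every successor in Z. Z1 = {n0, n2, n4, n7, n8}; fixed.
Sat(AG A[¬p U q]) = {n0, n2, n4, n7, n8}
EG (AG A[¬p U q]): greatest fixpoint, start Z0 = {n0, n2, n4, n7, n8}, keep only states in Sat with some successor in Z. Already a fixed point.
Sat(EG (AG A[¬p U q])) = {n0, n2, n4, n7, n8}
|Sat(EG (AG A[¬p U q]))| = |{n0, n2, n4, n7, n8}| = 5.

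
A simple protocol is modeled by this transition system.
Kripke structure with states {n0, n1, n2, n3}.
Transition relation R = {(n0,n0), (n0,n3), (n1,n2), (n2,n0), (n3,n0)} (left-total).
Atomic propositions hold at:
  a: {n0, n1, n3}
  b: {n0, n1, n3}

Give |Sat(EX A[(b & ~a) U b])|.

3

Sat(~a) = {n2}
Sat(b & ~a) = ∅
A[(b & ~a) U b]: least fixpoint, start Z0 = Sat(b) = {n0, n1, n3}, add states in Sat(b & ~a) with every successor in Z. Already a fixed point.
Sat(A[(b & ~a) U b]) = {n0, n1, n3}
Sat(EX A[(b & ~a) U b]) = {s : some successor in {n0, n1, n3}} = {n0, n2, n3}
|Sat(EX A[(b & ~a) U b])| = |{n0, n2, n3}| = 3.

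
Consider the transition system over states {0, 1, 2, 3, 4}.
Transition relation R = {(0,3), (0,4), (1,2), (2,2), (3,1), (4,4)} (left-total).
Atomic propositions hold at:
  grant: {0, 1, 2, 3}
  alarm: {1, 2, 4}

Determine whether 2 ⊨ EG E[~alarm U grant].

Yes

Sat(~alarm) = {0, 3}
E[~alarm U grant]: least fixpoint, start Z0 = Sat(grant) = {0, 1, 2, 3}, add states in Sat(~alarm) with some successor in Z. Already a fixed point.
Sat(E[~alarm U grant]) = {0, 1, 2, 3}
EG E[~alarm U grant]: greatest fixpoint, start Z0 = {0, 1, 2, 3}, keep only states in Sat with some successor in Z. Already a fixed point.
Sat(EG E[~alarm U grant]) = {0, 1, 2, 3}
2 ∈ Sat(EG E[~alarm U grant]) = {0, 1, 2, 3}, so the formula holds at 2.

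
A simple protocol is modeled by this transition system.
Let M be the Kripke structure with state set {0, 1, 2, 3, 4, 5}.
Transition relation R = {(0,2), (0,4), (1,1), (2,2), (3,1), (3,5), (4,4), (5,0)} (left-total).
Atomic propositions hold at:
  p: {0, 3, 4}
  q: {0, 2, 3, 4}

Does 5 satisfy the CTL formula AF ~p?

Yes

Sat(~p) = {1, 2, 5}
AF ~p: least fixpoint, start Z0 = {1, 2, 5}, add states with every successor in Z. Z1 = {1, 2, 3, 5}; fixed.
Sat(AF ~p) = {1, 2, 3, 5}
5 ∈ Sat(AF ~p) = {1, 2, 3, 5}, so the formula holds at 5.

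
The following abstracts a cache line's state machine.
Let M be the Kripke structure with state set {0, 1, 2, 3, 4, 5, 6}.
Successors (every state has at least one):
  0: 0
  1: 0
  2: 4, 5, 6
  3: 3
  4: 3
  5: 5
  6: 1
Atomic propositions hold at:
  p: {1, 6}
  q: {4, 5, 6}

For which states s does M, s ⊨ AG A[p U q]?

A[p U q]: least fixpoint, start Z0 = Sat(q) = {4, 5, 6}, add states in Sat(p) with every successor in Z. Already a fixed point.
Sat(A[p U q]) = {4, 5, 6}
AG A[p U q]: greatest fixpoint, start Z0 = {4, 5, 6}, keep only states in Sat with every successor in Z. Z1 = {5}; fixed.
Sat(AG A[p U q]) = {5}

{5}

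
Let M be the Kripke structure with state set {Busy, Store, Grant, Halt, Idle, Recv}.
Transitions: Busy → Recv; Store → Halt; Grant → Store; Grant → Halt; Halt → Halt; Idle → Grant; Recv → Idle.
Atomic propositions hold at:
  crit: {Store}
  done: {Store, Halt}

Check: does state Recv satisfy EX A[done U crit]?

A[done U crit]: least fixpoint, start Z0 = Sat(crit) = {Store}, add states in Sat(done) with every successor in Z. Already a fixed point.
Sat(A[done U crit]) = {Store}
Sat(EX A[done U crit]) = {s : some successor in {Store}} = {Grant}
Recv ∉ Sat(EX A[done U crit]) = {Grant}, so the formula does not hold at Recv.

No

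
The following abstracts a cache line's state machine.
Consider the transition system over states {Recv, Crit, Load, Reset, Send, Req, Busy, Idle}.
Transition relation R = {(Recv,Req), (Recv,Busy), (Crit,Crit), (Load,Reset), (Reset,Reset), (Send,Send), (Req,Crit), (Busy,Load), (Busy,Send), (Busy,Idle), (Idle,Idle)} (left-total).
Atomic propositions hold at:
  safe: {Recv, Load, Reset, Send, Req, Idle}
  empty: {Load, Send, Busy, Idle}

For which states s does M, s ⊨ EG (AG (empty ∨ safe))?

{Load, Reset, Send, Busy, Idle}

Sat(empty ∨ safe) = {Recv, Load, Reset, Send, Req, Busy, Idle}
AG (empty ∨ safe): greatest fixpoint, start Z0 = {Recv, Load, Reset, Send, Req, Busy, Idle}, keep only states in Sat with every successor in Z. Z1 = {Recv, Load, Reset, Send, Busy, Idle}; Z2 = {Load, Reset, Send, Busy, Idle}; fixed.
Sat(AG (empty ∨ safe)) = {Load, Reset, Send, Busy, Idle}
EG (AG (empty ∨ safe)): greatest fixpoint, start Z0 = {Load, Reset, Send, Busy, Idle}, keep only states in Sat with some successor in Z. Already a fixed point.
Sat(EG (AG (empty ∨ safe))) = {Load, Reset, Send, Busy, Idle}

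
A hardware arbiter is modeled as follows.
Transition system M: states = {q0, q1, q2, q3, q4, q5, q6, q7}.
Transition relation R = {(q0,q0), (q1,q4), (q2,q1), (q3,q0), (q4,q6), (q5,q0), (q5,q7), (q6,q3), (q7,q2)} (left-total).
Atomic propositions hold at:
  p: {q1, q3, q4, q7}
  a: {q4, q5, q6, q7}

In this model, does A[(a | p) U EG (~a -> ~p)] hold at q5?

Yes

Sat(a | p) = {q1, q3, q4, q5, q6, q7}
Sat(~a) = {q0, q1, q2, q3}
Sat(~p) = {q0, q2, q5, q6}
Sat(~a -> ~p) = {q0, q2, q4, q5, q6, q7}
EG (~a -> ~p): greatest fixpoint, start Z0 = {q0, q2, q4, q5, q6, q7}, keep only states in Sat with some successor in Z. Z1 = {q0, q4, q5, q7}; Z2 = {q0, q5}; fixed.
Sat(EG (~a -> ~p)) = {q0, q5}
A[(a | p) U EG (~a -> ~p)]: least fixpoint, start Z0 = Sat(EG (~a -> ~p)) = {q0, q5}, add states in Sat(a | p) with every successor in Z. Z1 = {q0, q3, q5}; Z2 = {q0, q3, q5, q6}; Z3 = {q0, q3, q4, q5, q6}; Z4 = {q0, q1, q3, q4, q5, q6}; fixed.
Sat(A[(a | p) U EG (~a -> ~p)]) = {q0, q1, q3, q4, q5, q6}
q5 ∈ Sat(A[(a | p) U EG (~a -> ~p)]) = {q0, q1, q3, q4, q5, q6}, so the formula holds at q5.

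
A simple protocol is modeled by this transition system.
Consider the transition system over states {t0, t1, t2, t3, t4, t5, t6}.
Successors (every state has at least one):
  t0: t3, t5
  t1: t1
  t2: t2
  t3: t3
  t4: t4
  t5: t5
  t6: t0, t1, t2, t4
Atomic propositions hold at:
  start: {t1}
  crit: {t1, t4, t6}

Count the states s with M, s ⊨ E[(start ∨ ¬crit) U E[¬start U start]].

2

Sat(¬crit) = {t0, t2, t3, t5}
Sat(start ∨ ¬crit) = {t0, t1, t2, t3, t5}
Sat(¬start) = {t0, t2, t3, t4, t5, t6}
E[¬start U start]: least fixpoint, start Z0 = Sat(start) = {t1}, add states in Sat(¬start) with some successor in Z. Z1 = {t1, t6}; fixed.
Sat(E[¬start U start]) = {t1, t6}
E[(start ∨ ¬crit) U E[¬start U start]]: least fixpoint, start Z0 = Sat(E[¬start U start]) = {t1, t6}, add states in Sat(start ∨ ¬crit) with some successor in Z. Already a fixed point.
Sat(E[(start ∨ ¬crit) U E[¬start U start]]) = {t1, t6}
|Sat(E[(start ∨ ¬crit) U E[¬start U start]])| = |{t1, t6}| = 2.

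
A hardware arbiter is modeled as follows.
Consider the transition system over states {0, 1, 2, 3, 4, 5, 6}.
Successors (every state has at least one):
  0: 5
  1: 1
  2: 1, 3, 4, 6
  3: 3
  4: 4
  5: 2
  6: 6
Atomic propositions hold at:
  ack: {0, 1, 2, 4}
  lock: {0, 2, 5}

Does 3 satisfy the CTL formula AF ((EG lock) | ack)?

EG lock: greatest fixpoint, start Z0 = {0, 2, 5}, keep only states in Sat with some successor in Z. Z1 = {0, 5}; Z2 = {0}; Z3 = ∅; fixed.
Sat(EG lock) = ∅
Sat((EG lock) | ack) = {0, 1, 2, 4}
AF ((EG lock) | ack): least fixpoint, start Z0 = {0, 1, 2, 4}, add states with every successor in Z. Z1 = {0, 1, 2, 4, 5}; fixed.
Sat(AF ((EG lock) | ack)) = {0, 1, 2, 4, 5}
3 ∉ Sat(AF ((EG lock) | ack)) = {0, 1, 2, 4, 5}, so the formula does not hold at 3.

No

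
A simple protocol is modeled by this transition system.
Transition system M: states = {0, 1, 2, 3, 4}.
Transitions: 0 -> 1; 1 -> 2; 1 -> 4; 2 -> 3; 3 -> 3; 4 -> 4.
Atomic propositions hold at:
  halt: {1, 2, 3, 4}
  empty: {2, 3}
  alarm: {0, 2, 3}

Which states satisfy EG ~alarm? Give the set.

{1, 4}

Sat(~alarm) = {1, 4}
EG ~alarm: greatest fixpoint, start Z0 = {1, 4}, keep only states in Sat with some successor in Z. Already a fixed point.
Sat(EG ~alarm) = {1, 4}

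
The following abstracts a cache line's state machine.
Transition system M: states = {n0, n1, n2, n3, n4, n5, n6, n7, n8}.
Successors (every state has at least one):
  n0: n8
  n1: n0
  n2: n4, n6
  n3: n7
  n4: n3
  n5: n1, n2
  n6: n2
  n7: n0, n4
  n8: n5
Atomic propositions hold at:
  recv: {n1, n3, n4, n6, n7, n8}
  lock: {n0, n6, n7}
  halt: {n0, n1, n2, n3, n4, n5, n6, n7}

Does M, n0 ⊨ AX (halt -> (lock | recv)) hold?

Sat(lock | recv) = {n0, n1, n3, n4, n6, n7, n8}
Sat(halt -> (lock | recv)) = {n0, n1, n3, n4, n6, n7, n8}
Sat(AX (halt -> (lock | recv))) = {s : every successor in {n0, n1, n3, n4, n6, n7, n8}} = {n0, n1, n2, n3, n4, n7}
n0 ∈ Sat(AX (halt -> (lock | recv))) = {n0, n1, n2, n3, n4, n7}, so the formula holds at n0.

Yes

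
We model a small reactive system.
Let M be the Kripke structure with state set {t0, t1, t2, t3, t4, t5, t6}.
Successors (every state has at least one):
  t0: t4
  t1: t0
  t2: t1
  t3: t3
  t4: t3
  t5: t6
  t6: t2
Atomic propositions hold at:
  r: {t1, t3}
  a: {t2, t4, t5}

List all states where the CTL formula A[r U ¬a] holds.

Sat(¬a) = {t0, t1, t3, t6}
A[r U ¬a]: least fixpoint, start Z0 = Sat(¬a) = {t0, t1, t3, t6}, add states in Sat(r) with every successor in Z. Already a fixed point.
Sat(A[r U ¬a]) = {t0, t1, t3, t6}

{t0, t1, t3, t6}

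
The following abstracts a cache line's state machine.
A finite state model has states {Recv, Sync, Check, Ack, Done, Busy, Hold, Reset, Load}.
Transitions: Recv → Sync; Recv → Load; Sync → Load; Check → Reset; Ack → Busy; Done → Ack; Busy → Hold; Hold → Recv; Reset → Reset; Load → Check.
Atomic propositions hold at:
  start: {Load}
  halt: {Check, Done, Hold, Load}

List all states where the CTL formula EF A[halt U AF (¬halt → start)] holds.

{Recv, Sync, Check, Ack, Done, Busy, Hold, Load}

Sat(¬halt) = {Recv, Sync, Ack, Busy, Reset}
Sat(¬halt → start) = {Check, Done, Hold, Load}
AF (¬halt → start): least fixpoint, start Z0 = {Check, Done, Hold, Load}, add states with every successor in Z. Z1 = {Sync, Check, Done, Busy, Hold, Load}; Z2 = {Recv, Sync, Check, Ack, Done, Busy, Hold, Load}; fixed.
Sat(AF (¬halt → start)) = {Recv, Sync, Check, Ack, Done, Busy, Hold, Load}
A[halt U AF (¬halt → start)]: least fixpoint, start Z0 = Sat(AF (¬halt → start)) = {Recv, Sync, Check, Ack, Done, Busy, Hold, Load}, add states in Sat(halt) with every successor in Z. Already a fixed point.
Sat(A[halt U AF (¬halt → start)]) = {Recv, Sync, Check, Ack, Done, Busy, Hold, Load}
EF A[halt U AF (¬halt → start)]: least fixpoint, start Z0 = {Recv, Sync, Check, Ack, Done, Busy, Hold, Load}, add states with some successor in Z. Already a fixed point.
Sat(EF A[halt U AF (¬halt → start)]) = {Recv, Sync, Check, Ack, Done, Busy, Hold, Load}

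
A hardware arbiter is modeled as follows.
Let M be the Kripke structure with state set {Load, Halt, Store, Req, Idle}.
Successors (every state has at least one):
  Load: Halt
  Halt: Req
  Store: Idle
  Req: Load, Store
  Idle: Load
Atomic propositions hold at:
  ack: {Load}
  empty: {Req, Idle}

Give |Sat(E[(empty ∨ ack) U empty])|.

2

Sat(empty ∨ ack) = {Load, Req, Idle}
E[(empty ∨ ack) U empty]: least fixpoint, start Z0 = Sat(empty) = {Req, Idle}, add states in Sat(empty ∨ ack) with some successor in Z. Already a fixed point.
Sat(E[(empty ∨ ack) U empty]) = {Req, Idle}
|Sat(E[(empty ∨ ack) U empty])| = |{Req, Idle}| = 2.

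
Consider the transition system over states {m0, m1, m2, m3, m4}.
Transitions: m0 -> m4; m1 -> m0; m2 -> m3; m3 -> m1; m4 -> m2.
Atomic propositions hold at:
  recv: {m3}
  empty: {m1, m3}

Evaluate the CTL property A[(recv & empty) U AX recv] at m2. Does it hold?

Yes

Sat(recv & empty) = {m3}
Sat(AX recv) = {s : every successor in {m3}} = {m2}
A[(recv & empty) U AX recv]: least fixpoint, start Z0 = Sat(AX recv) = {m2}, add states in Sat(recv & empty) with every successor in Z. Already a fixed point.
Sat(A[(recv & empty) U AX recv]) = {m2}
m2 ∈ Sat(A[(recv & empty) U AX recv]) = {m2}, so the formula holds at m2.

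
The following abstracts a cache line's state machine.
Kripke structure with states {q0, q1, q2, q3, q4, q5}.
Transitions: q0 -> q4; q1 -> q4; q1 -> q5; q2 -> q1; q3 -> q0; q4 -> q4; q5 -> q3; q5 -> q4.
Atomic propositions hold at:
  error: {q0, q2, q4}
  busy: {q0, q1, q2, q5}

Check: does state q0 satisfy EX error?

Yes

Sat(EX error) = {s : some successor in {q0, q2, q4}} = {q0, q1, q3, q4, q5}
q0 ∈ Sat(EX error) = {q0, q1, q3, q4, q5}, so the formula holds at q0.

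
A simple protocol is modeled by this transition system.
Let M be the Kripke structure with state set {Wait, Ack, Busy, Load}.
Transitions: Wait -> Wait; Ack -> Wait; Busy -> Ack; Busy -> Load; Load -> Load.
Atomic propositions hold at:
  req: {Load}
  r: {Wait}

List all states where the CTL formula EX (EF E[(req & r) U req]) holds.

{Busy, Load}

Sat(req & r) = ∅
E[(req & r) U req]: least fixpoint, start Z0 = Sat(req) = {Load}, add states in Sat(req & r) with some successor in Z. Already a fixed point.
Sat(E[(req & r) U req]) = {Load}
EF E[(req & r) U req]: least fixpoint, start Z0 = {Load}, add states with some successor in Z. Z1 = {Busy, Load}; fixed.
Sat(EF E[(req & r) U req]) = {Busy, Load}
Sat(EX (EF E[(req & r) U req])) = {s : some successor in {Busy, Load}} = {Busy, Load}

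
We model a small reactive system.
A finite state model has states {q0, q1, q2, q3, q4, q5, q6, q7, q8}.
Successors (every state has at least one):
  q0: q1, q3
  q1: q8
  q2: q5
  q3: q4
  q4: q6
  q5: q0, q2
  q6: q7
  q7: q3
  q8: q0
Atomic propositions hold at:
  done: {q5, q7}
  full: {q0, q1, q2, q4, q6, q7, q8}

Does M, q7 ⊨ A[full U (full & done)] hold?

Yes

Sat(full & done) = {q7}
A[full U (full & done)]: least fixpoint, start Z0 = Sat((full & done)) = {q7}, add states in Sat(full) with every successor in Z. Z1 = {q6, q7}; Z2 = {q4, q6, q7}; fixed.
Sat(A[full U (full & done)]) = {q4, q6, q7}
q7 ∈ Sat(A[full U (full & done)]) = {q4, q6, q7}, so the formula holds at q7.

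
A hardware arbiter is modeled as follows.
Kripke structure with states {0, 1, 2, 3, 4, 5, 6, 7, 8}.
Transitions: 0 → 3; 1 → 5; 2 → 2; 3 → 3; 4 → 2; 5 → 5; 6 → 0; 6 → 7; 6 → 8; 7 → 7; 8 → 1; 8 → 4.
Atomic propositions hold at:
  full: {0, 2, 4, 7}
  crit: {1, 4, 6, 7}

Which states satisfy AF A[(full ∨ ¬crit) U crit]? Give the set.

Sat(¬crit) = {0, 2, 3, 5, 8}
Sat(full ∨ ¬crit) = {0, 2, 3, 4, 5, 7, 8}
A[(full ∨ ¬crit) U crit]: least fixpoint, start Z0 = Sat(crit) = {1, 4, 6, 7}, add states in Sat(full ∨ ¬crit) with every successor in Z. Z1 = {1, 4, 6, 7, 8}; fixed.
Sat(A[(full ∨ ¬crit) U crit]) = {1, 4, 6, 7, 8}
AF A[(full ∨ ¬crit) U crit]: least fixpoint, start Z0 = {1, 4, 6, 7, 8}, add states with every successor in Z. Already a fixed point.
Sat(AF A[(full ∨ ¬crit) U crit]) = {1, 4, 6, 7, 8}

{1, 4, 6, 7, 8}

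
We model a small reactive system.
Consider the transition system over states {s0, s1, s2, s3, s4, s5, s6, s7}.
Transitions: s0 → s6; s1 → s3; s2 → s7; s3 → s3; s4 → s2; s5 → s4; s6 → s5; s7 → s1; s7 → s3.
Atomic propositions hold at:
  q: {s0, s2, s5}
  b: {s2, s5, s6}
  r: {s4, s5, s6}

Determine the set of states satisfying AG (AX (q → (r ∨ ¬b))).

{s1, s2, s3, s7}

Sat(¬b) = {s0, s1, s3, s4, s7}
Sat(r ∨ ¬b) = {s0, s1, s3, s4, s5, s6, s7}
Sat(q → (r ∨ ¬b)) = {s0, s1, s3, s4, s5, s6, s7}
Sat(AX (q → (r ∨ ¬b))) = {s : every successor in {s0, s1, s3, s4, s5, s6, s7}} = {s0, s1, s2, s3, s5, s6, s7}
AG (AX (q → (r ∨ ¬b))): greatest fixpoint, start Z0 = {s0, s1, s2, s3, s5, s6, s7}, keep only states in Sat with every successor in Z. Z1 = {s0, s1, s2, s3, s6, s7}; Z2 = {s0, s1, s2, s3, s7}; Z3 = {s1, s2, s3, s7}; fixed.
Sat(AG (AX (q → (r ∨ ¬b)))) = {s1, s2, s3, s7}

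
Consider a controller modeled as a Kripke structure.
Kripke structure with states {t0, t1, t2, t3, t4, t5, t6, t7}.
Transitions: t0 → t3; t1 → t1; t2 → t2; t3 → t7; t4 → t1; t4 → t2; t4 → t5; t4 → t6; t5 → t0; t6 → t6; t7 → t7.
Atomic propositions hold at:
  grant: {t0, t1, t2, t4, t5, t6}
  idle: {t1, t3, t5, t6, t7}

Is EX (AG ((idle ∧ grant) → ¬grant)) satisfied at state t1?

Sat(idle ∧ grant) = {t1, t5, t6}
Sat(¬grant) = {t3, t7}
Sat((idle ∧ grant) → ¬grant) = {t0, t2, t3, t4, t7}
AG ((idle ∧ grant) → ¬grant): greatest fixpoint, start Z0 = {t0, t2, t3, t4, t7}, keep only states in Sat with every successor in Z. Z1 = {t0, t2, t3, t7}; fixed.
Sat(AG ((idle ∧ grant) → ¬grant)) = {t0, t2, t3, t7}
Sat(EX (AG ((idle ∧ grant) → ¬grant))) = {s : some successor in {t0, t2, t3, t7}} = {t0, t2, t3, t4, t5, t7}
t1 ∉ Sat(EX (AG ((idle ∧ grant) → ¬grant))) = {t0, t2, t3, t4, t5, t7}, so the formula does not hold at t1.

No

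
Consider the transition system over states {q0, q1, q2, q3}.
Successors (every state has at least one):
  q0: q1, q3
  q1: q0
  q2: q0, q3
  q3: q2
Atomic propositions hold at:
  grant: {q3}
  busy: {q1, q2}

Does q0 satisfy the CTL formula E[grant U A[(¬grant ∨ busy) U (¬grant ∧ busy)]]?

Sat(¬grant) = {q0, q1, q2}
Sat(¬grant ∨ busy) = {q0, q1, q2}
Sat(¬grant ∧ busy) = {q1, q2}
A[(¬grant ∨ busy) U (¬grant ∧ busy)]: least fixpoint, start Z0 = Sat((¬grant ∧ busy)) = {q1, q2}, add states in Sat(¬grant ∨ busy) with every successor in Z. Already a fixed point.
Sat(A[(¬grant ∨ busy) U (¬grant ∧ busy)]) = {q1, q2}
E[grant U A[(¬grant ∨ busy) U (¬grant ∧ busy)]]: least fixpoint, start Z0 = Sat(A[(¬grant ∨ busy) U (¬grant ∧ busy)]) = {q1, q2}, add states in Sat(grant) with some successor in Z. Z1 = {q1, q2, q3}; fixed.
Sat(E[grant U A[(¬grant ∨ busy) U (¬grant ∧ busy)]]) = {q1, q2, q3}
q0 ∉ Sat(E[grant U A[(¬grant ∨ busy) U (¬grant ∧ busy)]]) = {q1, q2, q3}, so the formula does not hold at q0.

No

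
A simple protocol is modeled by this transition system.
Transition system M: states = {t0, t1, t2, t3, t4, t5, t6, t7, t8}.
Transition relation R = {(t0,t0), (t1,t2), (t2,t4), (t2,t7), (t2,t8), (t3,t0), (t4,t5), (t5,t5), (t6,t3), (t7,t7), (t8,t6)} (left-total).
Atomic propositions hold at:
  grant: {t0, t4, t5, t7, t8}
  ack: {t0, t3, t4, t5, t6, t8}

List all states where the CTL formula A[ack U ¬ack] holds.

{t1, t2, t7}

Sat(¬ack) = {t1, t2, t7}
A[ack U ¬ack]: least fixpoint, start Z0 = Sat(¬ack) = {t1, t2, t7}, add states in Sat(ack) with every successor in Z. Already a fixed point.
Sat(A[ack U ¬ack]) = {t1, t2, t7}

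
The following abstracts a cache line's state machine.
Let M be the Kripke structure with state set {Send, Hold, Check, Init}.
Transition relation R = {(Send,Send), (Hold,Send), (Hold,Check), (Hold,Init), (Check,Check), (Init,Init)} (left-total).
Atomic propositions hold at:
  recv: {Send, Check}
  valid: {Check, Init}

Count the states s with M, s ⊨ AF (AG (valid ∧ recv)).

1

Sat(valid ∧ recv) = {Check}
AG (valid ∧ recv): greatest fixpoint, start Z0 = {Check}, keep only states in Sat with every successor in Z. Already a fixed point.
Sat(AG (valid ∧ recv)) = {Check}
AF (AG (valid ∧ recv)): least fixpoint, start Z0 = {Check}, add states with every successor in Z. Already a fixed point.
Sat(AF (AG (valid ∧ recv))) = {Check}
|Sat(AF (AG (valid ∧ recv)))| = |{Check}| = 1.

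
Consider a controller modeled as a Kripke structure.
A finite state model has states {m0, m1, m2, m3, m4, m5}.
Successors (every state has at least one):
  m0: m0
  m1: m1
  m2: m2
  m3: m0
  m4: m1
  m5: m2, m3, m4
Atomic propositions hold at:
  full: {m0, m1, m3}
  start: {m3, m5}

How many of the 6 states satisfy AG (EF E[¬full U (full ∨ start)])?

Sat(¬full) = {m2, m4, m5}
Sat(full ∨ start) = {m0, m1, m3, m5}
E[¬full U (full ∨ start)]: least fixpoint, start Z0 = Sat((full ∨ start)) = {m0, m1, m3, m5}, add states in Sat(¬full) with some successor in Z. Z1 = {m0, m1, m3, m4, m5}; fixed.
Sat(E[¬full U (full ∨ start)]) = {m0, m1, m3, m4, m5}
EF E[¬full U (full ∨ start)]: least fixpoint, start Z0 = {m0, m1, m3, m4, m5}, add states with some successor in Z. Already a fixed point.
Sat(EF E[¬full U (full ∨ start)]) = {m0, m1, m3, m4, m5}
AG (EF E[¬full U (full ∨ start)]): greatest fixpoint, start Z0 = {m0, m1, m3, m4, m5}, keep only states in Sat with every successor in Z. Z1 = {m0, m1, m3, m4}; fixed.
Sat(AG (EF E[¬full U (full ∨ start)])) = {m0, m1, m3, m4}
|Sat(AG (EF E[¬full U (full ∨ start)]))| = |{m0, m1, m3, m4}| = 4.

4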